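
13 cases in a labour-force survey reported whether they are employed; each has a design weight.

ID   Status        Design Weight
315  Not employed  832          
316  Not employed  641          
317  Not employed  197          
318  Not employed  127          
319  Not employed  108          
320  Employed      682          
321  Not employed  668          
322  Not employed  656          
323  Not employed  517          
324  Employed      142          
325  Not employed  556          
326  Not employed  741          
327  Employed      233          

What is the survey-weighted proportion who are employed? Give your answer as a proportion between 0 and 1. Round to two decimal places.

Sum of weights for 'Employed' = 682 + 142 + 233 = 1057
Total weight = 6100
Weighted proportion = 1057 / 6100 = 0.17327869

0.17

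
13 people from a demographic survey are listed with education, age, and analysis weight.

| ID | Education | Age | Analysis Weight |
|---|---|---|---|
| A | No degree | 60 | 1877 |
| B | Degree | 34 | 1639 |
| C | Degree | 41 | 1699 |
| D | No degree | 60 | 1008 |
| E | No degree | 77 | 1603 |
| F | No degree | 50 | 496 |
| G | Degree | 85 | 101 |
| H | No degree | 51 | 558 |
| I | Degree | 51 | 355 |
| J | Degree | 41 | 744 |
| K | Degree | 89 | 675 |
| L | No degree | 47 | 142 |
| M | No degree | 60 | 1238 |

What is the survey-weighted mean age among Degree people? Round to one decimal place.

46.5

Degree rows: B, C, G, I, J, K
Weighted sum = 34×1639 + 41×1699 + 85×101 + 51×355 + 41×744 + 89×675
  = 55726 + 69659 + 8585 + 18105 + 30504 + 60075 = 242654
Sum of weights = 5213
Weighted mean = 242654 / 5213 = 46.547861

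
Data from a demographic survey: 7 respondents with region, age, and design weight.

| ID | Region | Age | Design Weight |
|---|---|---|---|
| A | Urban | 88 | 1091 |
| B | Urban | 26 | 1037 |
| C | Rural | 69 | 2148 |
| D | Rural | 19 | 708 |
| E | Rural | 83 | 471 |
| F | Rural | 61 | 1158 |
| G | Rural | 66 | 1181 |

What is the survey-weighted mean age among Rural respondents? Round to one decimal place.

61.7

Rural rows: C, D, E, F, G
Weighted sum = 69×2148 + 19×708 + 83×471 + 61×1158 + 66×1181
  = 148212 + 13452 + 39093 + 70638 + 77946 = 349341
Sum of weights = 2148 + 708 + 471 + 1158 + 1181 = 5666
Weighted mean = 349341 / 5666 = 61.655665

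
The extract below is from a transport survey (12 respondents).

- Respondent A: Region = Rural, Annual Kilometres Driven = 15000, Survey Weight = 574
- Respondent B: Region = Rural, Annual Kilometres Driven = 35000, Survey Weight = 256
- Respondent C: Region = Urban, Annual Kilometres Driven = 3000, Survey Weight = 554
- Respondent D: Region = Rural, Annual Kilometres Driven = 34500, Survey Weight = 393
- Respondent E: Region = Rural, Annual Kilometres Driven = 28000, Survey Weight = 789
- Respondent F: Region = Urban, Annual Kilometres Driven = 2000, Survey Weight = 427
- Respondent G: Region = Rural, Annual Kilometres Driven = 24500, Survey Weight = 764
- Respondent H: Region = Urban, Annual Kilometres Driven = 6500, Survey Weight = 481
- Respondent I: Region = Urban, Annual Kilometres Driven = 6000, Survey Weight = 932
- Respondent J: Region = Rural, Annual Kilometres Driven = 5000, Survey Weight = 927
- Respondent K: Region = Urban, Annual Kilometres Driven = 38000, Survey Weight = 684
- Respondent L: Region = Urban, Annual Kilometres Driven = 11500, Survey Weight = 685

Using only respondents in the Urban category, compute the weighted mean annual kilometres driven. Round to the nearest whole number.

11986

Urban rows: C, F, H, I, K, L
Weighted sum = 3000×554 + 2000×427 + 6500×481 + 6000×932 + 38000×684 + 11500×685
  = 45104000
Sum of weights = 3763
Weighted mean = 45104000 / 3763 = 11986.181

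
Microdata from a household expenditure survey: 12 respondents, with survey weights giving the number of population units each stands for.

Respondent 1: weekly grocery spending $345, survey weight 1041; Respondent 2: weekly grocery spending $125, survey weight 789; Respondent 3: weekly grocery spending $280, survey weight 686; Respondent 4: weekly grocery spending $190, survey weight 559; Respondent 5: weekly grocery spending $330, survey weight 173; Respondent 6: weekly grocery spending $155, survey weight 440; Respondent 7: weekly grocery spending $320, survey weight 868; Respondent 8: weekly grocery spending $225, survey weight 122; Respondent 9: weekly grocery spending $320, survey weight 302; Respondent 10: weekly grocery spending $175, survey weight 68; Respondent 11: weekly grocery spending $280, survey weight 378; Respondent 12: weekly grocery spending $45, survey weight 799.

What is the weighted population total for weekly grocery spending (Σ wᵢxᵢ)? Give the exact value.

1436895

Weighted total = 345×1041 + 125×789 + 280×686 + 190×559 + 330×173 + 155×440 + 320×868 + 225×122 + 320×302 + 175×68 + 280×378 + 45×799
  = 359145 + 98625 + 192080 + 106210 + 57090 + 68200 + 277760 + 27450 + 96640 + 11900 + 105840 + 35955 = 1436895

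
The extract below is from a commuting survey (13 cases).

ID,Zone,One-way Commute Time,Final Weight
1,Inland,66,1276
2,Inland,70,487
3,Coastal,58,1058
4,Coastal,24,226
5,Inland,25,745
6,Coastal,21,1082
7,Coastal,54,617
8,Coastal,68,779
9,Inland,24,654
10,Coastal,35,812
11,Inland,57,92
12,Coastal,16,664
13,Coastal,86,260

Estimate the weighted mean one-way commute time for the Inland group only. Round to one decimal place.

Inland rows: 1, 2, 5, 9, 11
Weighted sum = 66×1276 + 70×487 + 25×745 + 24×654 + 57×92
  = 84216 + 34090 + 18625 + 15696 + 5244 = 157871
Sum of weights = 1276 + 487 + 745 + 654 + 92 = 3254
Weighted mean = 157871 / 3254 = 48.51598

48.5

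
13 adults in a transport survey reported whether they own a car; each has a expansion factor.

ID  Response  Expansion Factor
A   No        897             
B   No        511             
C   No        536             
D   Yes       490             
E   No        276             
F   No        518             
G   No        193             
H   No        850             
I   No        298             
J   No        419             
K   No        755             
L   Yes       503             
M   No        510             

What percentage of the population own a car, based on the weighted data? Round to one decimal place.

14.7

Sum of weights for 'Yes' = 490 + 503 = 993
Total weight = 6756
Weighted proportion = 993 / 6756 = 0.14698046 → 14.698046%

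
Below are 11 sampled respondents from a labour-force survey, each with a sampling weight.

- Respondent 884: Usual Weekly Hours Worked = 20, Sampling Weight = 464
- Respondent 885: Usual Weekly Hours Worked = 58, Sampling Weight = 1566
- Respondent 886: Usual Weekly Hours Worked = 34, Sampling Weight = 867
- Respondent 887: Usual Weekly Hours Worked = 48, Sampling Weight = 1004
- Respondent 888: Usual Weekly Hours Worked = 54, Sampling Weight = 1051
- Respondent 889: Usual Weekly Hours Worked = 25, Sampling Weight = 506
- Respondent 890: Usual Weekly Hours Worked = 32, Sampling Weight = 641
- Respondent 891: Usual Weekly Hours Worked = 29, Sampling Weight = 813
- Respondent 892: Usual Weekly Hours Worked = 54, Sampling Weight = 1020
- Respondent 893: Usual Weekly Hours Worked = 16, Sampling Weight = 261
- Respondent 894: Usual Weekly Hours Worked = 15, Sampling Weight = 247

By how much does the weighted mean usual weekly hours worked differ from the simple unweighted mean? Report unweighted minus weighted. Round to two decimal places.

Unweighted sum = 20 + 58 + 34 + 48 + 54 + 25 + 32 + 29 + 54 + 16 + 15 = 385
Unweighted mean = 385 / 11 = 35
Weighted sum = 20×464 + 58×1566 + 34×867 + 48×1004 + 54×1051 + 25×506 + 32×641 + 29×813 + 54×1020 + 16×261 + 15×247
  = 9280 + 90828 + 29478 + 48192 + 56754 + 12650 + 20512 + 23577 + 55080 + 4176 + 3705 = 354232
Sum of weights = 464 + 1566 + 867 + 1004 + 1051 + 506 + 641 + 813 + 1020 + 261 + 247 = 8440
Weighted mean = 354232 / 8440 = 41.970616
Difference (unweighted minus weighted) = -6.9706161

-6.97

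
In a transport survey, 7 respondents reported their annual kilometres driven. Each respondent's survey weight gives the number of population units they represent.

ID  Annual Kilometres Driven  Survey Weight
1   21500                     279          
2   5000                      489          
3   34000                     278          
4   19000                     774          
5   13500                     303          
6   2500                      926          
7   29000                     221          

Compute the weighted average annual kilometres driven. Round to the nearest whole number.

Weighted sum = 21500×279 + 5000×489 + 34000×278 + 19000×774 + 13500×303 + 2500×926 + 29000×221
  = 5998500 + 2445000 + 9452000 + 14706000 + 4090500 + 2315000 + 6409000 = 45416000
Sum of weights = 279 + 489 + 278 + 774 + 303 + 926 + 221 = 3270
Weighted mean = 45416000 / 3270 = 13888.685

13889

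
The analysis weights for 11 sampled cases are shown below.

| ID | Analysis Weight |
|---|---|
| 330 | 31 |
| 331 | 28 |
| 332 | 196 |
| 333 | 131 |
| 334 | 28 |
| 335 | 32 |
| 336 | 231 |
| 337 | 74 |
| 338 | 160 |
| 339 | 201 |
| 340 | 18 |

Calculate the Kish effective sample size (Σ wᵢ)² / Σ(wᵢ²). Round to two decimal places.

6.93

Σ wᵢ = 1130
Σ wᵢ² = 184292
n_eff = 1130² / 184292 = 1276900 / 184292 = 6.9286784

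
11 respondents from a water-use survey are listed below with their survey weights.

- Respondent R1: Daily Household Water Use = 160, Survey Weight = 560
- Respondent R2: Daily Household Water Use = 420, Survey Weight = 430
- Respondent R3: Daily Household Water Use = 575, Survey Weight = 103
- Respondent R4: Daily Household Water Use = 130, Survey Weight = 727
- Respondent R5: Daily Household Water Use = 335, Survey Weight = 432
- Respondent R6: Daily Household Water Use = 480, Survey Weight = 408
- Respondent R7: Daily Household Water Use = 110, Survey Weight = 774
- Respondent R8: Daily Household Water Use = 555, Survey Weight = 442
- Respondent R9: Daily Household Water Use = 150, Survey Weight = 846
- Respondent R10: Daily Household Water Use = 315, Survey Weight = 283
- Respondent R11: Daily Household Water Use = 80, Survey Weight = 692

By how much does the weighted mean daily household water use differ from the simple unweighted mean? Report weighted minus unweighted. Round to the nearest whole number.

Unweighted sum = 160 + 420 + 575 + 130 + 335 + 480 + 110 + 555 + 150 + 315 + 80 = 3310
Unweighted mean = 3310 / 11 = 300.90909
Weighted sum = 160×560 + 420×430 + 575×103 + 130×727 + 335×432 + 480×408 + 110×774 + 555×442 + 150×846 + 315×283 + 80×692
  = 89600 + 180600 + 59225 + 94510 + 144720 + 195840 + 85140 + 245310 + 126900 + 89145 + 55360 = 1366350
Sum of weights = 5697
Weighted mean = 1366350 / 5697 = 239.83676
Difference (weighted minus unweighted) = -61.072335

-61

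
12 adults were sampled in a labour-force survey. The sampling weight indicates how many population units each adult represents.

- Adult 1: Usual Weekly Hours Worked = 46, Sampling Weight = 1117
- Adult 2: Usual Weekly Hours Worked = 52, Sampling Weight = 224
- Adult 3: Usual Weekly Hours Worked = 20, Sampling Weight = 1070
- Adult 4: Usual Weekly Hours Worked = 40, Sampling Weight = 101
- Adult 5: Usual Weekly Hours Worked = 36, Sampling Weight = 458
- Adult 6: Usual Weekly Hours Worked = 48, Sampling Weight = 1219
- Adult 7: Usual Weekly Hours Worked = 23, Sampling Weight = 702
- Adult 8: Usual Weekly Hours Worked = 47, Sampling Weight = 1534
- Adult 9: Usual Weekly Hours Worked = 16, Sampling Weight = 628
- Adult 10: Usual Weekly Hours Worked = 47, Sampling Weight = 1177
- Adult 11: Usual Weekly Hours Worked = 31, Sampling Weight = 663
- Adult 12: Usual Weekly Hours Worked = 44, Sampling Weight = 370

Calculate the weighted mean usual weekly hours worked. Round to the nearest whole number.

Weighted sum = 46×1117 + 52×224 + 20×1070 + 40×101 + 36×458 + 48×1219 + 23×702 + 47×1534 + 16×628 + 47×1177 + 31×663 + 44×370
  = 51382 + 11648 + 21400 + 4040 + 16488 + 58512 + 16146 + 72098 + 10048 + 55319 + 20553 + 16280 = 353914
Sum of weights = 1117 + 224 + 1070 + 101 + 458 + 1219 + 702 + 1534 + 628 + 1177 + 663 + 370 = 9263
Weighted mean = 353914 / 9263 = 38.207276

38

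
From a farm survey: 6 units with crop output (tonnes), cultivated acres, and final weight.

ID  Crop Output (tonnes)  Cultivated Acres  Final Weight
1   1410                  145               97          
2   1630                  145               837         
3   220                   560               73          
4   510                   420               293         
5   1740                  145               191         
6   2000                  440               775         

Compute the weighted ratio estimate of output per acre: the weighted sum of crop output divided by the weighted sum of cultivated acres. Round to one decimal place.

5.3

Σ wᵢ·y = 3548910
Σ wᵢ·x = 145×97 + 145×837 + 560×73 + 420×293 + 145×191 + 440×775
  = 668065
Ratio = 3548910 / 668065 = 5.3122226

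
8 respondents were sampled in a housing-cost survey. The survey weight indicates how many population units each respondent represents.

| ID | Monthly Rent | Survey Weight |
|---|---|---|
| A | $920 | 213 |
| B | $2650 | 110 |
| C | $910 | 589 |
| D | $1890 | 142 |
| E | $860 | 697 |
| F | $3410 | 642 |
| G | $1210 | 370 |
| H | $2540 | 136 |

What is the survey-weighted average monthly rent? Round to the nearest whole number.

Weighted sum = 920×213 + 2650×110 + 910×589 + 1890×142 + 860×697 + 3410×642 + 1210×370 + 2540×136
  = 195960 + 291500 + 535990 + 268380 + 599420 + 2189220 + 447700 + 345440 = 4873610
Sum of weights = 213 + 110 + 589 + 142 + 697 + 642 + 370 + 136 = 2899
Weighted mean = 4873610 / 2899 = 1681.1349

1681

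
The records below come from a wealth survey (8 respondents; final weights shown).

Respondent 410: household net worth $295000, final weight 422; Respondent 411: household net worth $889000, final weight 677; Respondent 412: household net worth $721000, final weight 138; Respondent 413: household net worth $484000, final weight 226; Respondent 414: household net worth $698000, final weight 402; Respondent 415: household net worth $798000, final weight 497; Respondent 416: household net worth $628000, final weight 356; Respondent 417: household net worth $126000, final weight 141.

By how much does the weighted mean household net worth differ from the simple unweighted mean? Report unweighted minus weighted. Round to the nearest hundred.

Unweighted sum = 4639000
Unweighted mean = 4639000 / 8 = 579875
Weighted sum = 1853761000
Sum of weights = 422 + 677 + 138 + 226 + 402 + 497 + 356 + 141 = 2859
Weighted mean = 1853761000 / 2859 = 648394.89
Difference (unweighted minus weighted) = -68519.893

-68500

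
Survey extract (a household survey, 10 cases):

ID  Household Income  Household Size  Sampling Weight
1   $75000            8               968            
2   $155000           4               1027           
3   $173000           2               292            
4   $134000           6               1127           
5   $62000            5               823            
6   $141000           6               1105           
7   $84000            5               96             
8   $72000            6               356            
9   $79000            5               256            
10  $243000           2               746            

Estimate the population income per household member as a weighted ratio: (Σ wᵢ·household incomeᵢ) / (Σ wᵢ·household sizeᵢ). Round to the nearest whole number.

24776

Σ wᵢ·y = 75000×968 + 155000×1027 + 173000×292 + 134000×1127 + 62000×823 + 141000×1105 + 84000×96 + 72000×356 + 79000×256 + 243000×746
  = 72600000 + 159185000 + 50516000 + 151018000 + 51026000 + 155805000 + 8064000 + 25632000 + 20224000 + 181278000 = 875348000
Σ wᵢ·x = 8×968 + 4×1027 + 2×292 + 6×1127 + 5×823 + 6×1105 + 5×96 + 6×356 + 5×256 + 2×746
  = 7744 + 4108 + 584 + 6762 + 4115 + 6630 + 480 + 2136 + 1280 + 1492 = 35331
Ratio = 875348000 / 35331 = 24775.636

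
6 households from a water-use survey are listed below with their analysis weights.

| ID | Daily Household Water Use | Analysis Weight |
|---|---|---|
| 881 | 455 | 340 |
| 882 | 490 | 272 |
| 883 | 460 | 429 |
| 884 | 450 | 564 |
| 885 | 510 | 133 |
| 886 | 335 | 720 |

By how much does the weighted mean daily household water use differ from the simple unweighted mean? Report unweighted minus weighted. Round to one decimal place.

Unweighted sum = 455 + 490 + 460 + 450 + 510 + 335 = 2700
Unweighted mean = 2700 / 6 = 450
Weighted sum = 455×340 + 490×272 + 460×429 + 450×564 + 510×133 + 335×720
  = 154700 + 133280 + 197340 + 253800 + 67830 + 241200 = 1048150
Sum of weights = 340 + 272 + 429 + 564 + 133 + 720 = 2458
Weighted mean = 1048150 / 2458 = 426.42392
Difference (unweighted minus weighted) = 23.576078

23.6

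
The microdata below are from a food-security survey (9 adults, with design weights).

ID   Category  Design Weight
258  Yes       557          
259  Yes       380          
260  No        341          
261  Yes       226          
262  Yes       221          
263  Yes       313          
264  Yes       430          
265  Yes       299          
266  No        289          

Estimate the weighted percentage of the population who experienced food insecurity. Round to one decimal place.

Sum of weights for 'Yes' = 557 + 380 + 226 + 221 + 313 + 430 + 299 = 2426
Total weight = 3056
Weighted proportion = 2426 / 3056 = 0.79384817 → 79.384817%

79.4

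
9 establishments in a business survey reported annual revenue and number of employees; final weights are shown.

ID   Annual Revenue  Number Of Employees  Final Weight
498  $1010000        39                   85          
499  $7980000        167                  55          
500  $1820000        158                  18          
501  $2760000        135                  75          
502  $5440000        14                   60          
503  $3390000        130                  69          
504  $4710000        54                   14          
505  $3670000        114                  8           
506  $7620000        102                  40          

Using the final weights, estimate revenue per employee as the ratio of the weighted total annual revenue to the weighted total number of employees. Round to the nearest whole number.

42044

Σ wᵢ·y = 1010000×85 + 7980000×55 + 1820000×18 + 2760000×75 + 5440000×60 + 3390000×69 + 4710000×14 + 3670000×8 + 7620000×40
  = 85850000 + 438900000 + 32760000 + 207000000 + 326400000 + 233910000 + 65940000 + 29360000 + 304800000 = 1724920000
Σ wᵢ·x = 39×85 + 167×55 + 158×18 + 135×75 + 14×60 + 130×69 + 54×14 + 114×8 + 102×40
  = 3315 + 9185 + 2844 + 10125 + 840 + 8970 + 756 + 912 + 4080 = 41027
Ratio = 1724920000 / 41027 = 42043.532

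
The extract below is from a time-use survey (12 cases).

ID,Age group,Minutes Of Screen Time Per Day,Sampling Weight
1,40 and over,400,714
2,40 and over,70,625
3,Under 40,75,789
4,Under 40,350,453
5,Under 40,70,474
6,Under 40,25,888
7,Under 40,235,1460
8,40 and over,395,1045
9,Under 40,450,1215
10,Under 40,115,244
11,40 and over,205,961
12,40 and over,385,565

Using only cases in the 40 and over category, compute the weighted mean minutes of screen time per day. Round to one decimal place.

40 and over rows: 1, 2, 8, 11, 12
Weighted sum = 400×714 + 70×625 + 395×1045 + 205×961 + 385×565
  = 285600 + 43750 + 412775 + 197005 + 217525 = 1156655
Sum of weights = 714 + 625 + 1045 + 961 + 565 = 3910
Weighted mean = 1156655 / 3910 = 295.81969

295.8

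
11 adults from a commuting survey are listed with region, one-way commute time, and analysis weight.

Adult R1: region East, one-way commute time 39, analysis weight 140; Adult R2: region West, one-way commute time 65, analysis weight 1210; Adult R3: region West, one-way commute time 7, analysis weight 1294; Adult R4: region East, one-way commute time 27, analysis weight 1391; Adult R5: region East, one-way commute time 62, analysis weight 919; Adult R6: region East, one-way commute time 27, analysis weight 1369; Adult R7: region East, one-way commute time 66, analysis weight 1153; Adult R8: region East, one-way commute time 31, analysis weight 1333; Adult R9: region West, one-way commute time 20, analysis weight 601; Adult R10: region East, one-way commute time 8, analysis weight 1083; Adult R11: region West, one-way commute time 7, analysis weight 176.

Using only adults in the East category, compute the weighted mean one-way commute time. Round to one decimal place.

35.6

East rows: R1, R4, R5, R6, R7, R8, R10
Weighted sum = 39×140 + 27×1391 + 62×919 + 27×1369 + 66×1153 + 31×1333 + 8×1083
  = 5460 + 37557 + 56978 + 36963 + 76098 + 41323 + 8664 = 263043
Sum of weights = 140 + 1391 + 919 + 1369 + 1153 + 1333 + 1083 = 7388
Weighted mean = 263043 / 7388 = 35.604088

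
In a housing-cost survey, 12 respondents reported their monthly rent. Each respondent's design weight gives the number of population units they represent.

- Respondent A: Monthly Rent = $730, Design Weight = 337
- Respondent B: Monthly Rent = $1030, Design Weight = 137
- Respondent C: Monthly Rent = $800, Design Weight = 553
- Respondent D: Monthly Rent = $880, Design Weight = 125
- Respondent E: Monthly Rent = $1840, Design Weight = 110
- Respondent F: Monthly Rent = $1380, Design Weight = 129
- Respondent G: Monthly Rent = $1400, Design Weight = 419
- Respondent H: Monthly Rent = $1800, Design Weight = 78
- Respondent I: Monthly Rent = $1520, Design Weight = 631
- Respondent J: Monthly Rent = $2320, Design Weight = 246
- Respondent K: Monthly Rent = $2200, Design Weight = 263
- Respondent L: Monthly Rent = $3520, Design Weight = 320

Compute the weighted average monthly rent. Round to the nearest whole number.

1578

Weighted sum = 5281780
Sum of weights = 337 + 137 + 553 + 125 + 110 + 129 + 419 + 78 + 631 + 246 + 263 + 320 = 3348
Weighted mean = 5281780 / 3348 = 1577.5926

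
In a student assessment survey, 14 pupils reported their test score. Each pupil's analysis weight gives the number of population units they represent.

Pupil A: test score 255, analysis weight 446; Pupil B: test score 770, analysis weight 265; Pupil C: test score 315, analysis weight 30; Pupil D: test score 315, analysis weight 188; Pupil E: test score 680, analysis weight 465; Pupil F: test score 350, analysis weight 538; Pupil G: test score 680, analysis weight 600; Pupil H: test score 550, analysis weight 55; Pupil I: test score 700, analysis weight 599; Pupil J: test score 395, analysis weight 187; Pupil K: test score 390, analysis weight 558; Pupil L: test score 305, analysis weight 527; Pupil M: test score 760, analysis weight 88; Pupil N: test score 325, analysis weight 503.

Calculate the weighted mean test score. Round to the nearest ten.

Weighted sum = 2431075
Sum of weights = 5049
Weighted mean = 2431075 / 5049 = 481.49634

480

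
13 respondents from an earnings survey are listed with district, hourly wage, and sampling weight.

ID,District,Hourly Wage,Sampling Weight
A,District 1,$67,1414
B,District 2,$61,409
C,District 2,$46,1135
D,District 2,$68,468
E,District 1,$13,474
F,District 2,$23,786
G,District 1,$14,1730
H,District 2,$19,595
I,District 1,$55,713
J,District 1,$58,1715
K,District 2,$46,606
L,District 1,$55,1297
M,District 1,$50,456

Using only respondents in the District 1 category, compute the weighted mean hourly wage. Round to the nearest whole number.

46

District 1 rows: A, E, G, I, J, L, M
Weighted sum = 67×1414 + 13×474 + 14×1730 + 55×713 + 58×1715 + 55×1297 + 50×456
  = 94738 + 6162 + 24220 + 39215 + 99470 + 71335 + 22800 = 357940
Sum of weights = 1414 + 474 + 1730 + 713 + 1715 + 1297 + 456 = 7799
Weighted mean = 357940 / 7799 = 45.895628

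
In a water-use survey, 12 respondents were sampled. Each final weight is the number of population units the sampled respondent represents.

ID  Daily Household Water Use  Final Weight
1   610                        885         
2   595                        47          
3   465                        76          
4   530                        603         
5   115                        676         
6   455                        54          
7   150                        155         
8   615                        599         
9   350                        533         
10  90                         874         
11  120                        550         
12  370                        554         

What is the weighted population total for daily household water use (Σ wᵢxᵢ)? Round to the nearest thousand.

Weighted total = 610×885 + 595×47 + 465×76 + 530×603 + 115×676 + 455×54 + 150×155 + 615×599 + 350×533 + 90×874 + 120×550 + 370×554
  = 539850 + 27965 + 35340 + 319590 + 77740 + 24570 + 23250 + 368385 + 186550 + 78660 + 66000 + 204980 = 1952880

1953000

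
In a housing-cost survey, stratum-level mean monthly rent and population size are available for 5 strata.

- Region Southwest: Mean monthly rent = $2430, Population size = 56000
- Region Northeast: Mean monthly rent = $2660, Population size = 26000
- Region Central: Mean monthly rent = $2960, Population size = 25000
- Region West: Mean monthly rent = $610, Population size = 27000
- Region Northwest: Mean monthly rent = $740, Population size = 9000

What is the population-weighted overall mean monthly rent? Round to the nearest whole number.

Σ Nₕ·x̄ₕ = 2430×56000 + 2660×26000 + 2960×25000 + 610×27000 + 740×9000
  = 302370000
Σ Nₕ = 56000 + 26000 + 25000 + 27000 + 9000 = 143000
Overall mean = 302370000 / 143000 = 2114.4755

2114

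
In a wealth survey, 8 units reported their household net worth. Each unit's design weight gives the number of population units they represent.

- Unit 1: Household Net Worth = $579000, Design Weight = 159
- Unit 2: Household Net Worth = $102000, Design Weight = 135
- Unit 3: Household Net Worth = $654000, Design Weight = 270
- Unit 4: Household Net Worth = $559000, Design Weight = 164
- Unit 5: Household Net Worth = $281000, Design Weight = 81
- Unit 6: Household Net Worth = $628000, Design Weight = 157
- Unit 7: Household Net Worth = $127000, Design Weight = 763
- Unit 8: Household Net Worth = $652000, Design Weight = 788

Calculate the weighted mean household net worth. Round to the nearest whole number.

439460

Weighted sum = 1106121000
Sum of weights = 2517
Weighted mean = 1106121000 / 2517 = 439460.07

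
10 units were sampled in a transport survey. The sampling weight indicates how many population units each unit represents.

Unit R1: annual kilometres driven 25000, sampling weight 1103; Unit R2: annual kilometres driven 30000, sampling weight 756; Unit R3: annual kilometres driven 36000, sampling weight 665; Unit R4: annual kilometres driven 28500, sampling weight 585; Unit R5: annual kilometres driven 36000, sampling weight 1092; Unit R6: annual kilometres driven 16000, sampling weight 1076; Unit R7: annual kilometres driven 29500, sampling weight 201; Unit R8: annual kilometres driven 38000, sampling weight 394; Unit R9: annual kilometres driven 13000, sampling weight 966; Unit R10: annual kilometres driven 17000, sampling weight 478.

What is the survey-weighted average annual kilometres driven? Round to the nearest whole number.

25831

Weighted sum = 25000×1103 + 30000×756 + 36000×665 + 28500×585 + 36000×1092 + 16000×1076 + 29500×201 + 38000×394 + 13000×966 + 17000×478
  = 188981000
Sum of weights = 1103 + 756 + 665 + 585 + 1092 + 1076 + 201 + 394 + 966 + 478 = 7316
Weighted mean = 188981000 / 7316 = 25831.192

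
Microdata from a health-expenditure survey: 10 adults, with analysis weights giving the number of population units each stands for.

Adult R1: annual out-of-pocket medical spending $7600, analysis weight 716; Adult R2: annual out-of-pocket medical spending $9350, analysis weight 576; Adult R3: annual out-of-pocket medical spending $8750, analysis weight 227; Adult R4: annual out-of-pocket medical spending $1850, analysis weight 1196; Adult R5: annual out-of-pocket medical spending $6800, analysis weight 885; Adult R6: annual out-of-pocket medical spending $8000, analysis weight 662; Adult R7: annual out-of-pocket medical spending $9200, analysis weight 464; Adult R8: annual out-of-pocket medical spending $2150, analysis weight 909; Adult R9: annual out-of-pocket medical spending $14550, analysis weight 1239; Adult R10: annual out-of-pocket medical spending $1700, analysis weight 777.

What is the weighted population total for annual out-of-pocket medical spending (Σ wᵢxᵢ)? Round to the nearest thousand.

Weighted total = 7600×716 + 9350×576 + 8750×227 + 1850×1196 + 6800×885 + 8000×662 + 9200×464 + 2150×909 + 14550×1239 + 1700×777
  = 5441600 + 5385600 + 1986250 + 2212600 + 6018000 + 5296000 + 4268800 + 1954350 + 18027450 + 1320900 = 51911550

51912000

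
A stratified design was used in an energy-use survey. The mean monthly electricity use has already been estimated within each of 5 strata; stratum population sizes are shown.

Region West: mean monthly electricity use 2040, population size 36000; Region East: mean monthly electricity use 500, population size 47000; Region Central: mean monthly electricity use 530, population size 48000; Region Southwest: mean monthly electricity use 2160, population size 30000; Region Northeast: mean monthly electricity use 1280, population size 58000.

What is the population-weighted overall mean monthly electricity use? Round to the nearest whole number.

Σ Nₕ·x̄ₕ = 2040×36000 + 500×47000 + 530×48000 + 2160×30000 + 1280×58000
  = 73440000 + 23500000 + 25440000 + 64800000 + 74240000 = 261420000
Σ Nₕ = 36000 + 47000 + 48000 + 30000 + 58000 = 219000
Overall mean = 261420000 / 219000 = 1193.6986

1194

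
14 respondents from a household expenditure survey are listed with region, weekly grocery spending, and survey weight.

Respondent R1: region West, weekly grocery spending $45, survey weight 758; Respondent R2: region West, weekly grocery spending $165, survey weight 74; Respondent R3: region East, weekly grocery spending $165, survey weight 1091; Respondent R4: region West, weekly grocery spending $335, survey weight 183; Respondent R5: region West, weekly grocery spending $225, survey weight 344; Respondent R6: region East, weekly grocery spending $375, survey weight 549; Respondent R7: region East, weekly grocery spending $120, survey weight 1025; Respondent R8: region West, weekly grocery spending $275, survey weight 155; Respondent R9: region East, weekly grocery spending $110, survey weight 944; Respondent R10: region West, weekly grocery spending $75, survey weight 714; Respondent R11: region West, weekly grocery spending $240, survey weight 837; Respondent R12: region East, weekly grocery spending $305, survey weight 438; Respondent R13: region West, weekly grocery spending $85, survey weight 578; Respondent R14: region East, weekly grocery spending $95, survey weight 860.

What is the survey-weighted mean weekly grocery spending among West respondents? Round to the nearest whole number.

146

West rows: R1, R2, R4, R5, R8, R10, R11, R13
Weighted sum = 531210
Sum of weights = 758 + 74 + 183 + 344 + 155 + 714 + 837 + 578 = 3643
Weighted mean = 531210 / 3643 = 145.81663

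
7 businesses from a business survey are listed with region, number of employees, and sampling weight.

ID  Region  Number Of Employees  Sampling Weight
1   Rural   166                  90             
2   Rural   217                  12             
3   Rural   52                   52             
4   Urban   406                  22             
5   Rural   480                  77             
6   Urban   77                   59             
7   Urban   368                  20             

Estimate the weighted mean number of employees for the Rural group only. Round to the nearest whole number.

248

Rural rows: 1, 2, 3, 5
Weighted sum = 57208
Sum of weights = 90 + 12 + 52 + 77 = 231
Weighted mean = 57208 / 231 = 247.65368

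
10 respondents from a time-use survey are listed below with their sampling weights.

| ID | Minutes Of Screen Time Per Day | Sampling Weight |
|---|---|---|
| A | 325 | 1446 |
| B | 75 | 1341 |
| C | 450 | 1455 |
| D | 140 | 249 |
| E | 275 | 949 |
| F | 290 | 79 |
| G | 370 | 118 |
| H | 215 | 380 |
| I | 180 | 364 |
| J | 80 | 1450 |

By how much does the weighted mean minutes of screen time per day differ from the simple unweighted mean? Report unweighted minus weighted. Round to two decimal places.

3.64

Unweighted sum = 325 + 75 + 450 + 140 + 275 + 290 + 370 + 215 + 180 + 80 = 2400
Unweighted mean = 2400 / 10 = 240
Weighted sum = 325×1446 + 75×1341 + 450×1455 + 140×249 + 275×949 + 290×79 + 370×118 + 215×380 + 180×364 + 80×1450
  = 469950 + 100575 + 654750 + 34860 + 260975 + 22910 + 43660 + 81700 + 65520 + 116000 = 1850900
Sum of weights = 1446 + 1341 + 1455 + 249 + 949 + 79 + 118 + 380 + 364 + 1450 = 7831
Weighted mean = 1850900 / 7831 = 236.35551
Difference (unweighted minus weighted) = 3.6444898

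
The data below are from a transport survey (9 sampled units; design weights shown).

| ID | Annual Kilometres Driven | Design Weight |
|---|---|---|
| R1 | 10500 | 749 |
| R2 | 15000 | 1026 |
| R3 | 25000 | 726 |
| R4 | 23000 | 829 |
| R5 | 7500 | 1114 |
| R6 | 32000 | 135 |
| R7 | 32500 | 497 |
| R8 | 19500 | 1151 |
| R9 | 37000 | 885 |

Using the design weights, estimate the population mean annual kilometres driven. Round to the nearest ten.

20320

Weighted sum = 10500×749 + 15000×1026 + 25000×726 + 23000×829 + 7500×1114 + 32000×135 + 32500×497 + 19500×1151 + 37000×885
  = 7864500 + 15390000 + 18150000 + 19067000 + 8355000 + 4320000 + 16152500 + 22444500 + 32745000 = 144488500
Sum of weights = 749 + 1026 + 726 + 829 + 1114 + 135 + 497 + 1151 + 885 = 7112
Weighted mean = 144488500 / 7112 = 20316.156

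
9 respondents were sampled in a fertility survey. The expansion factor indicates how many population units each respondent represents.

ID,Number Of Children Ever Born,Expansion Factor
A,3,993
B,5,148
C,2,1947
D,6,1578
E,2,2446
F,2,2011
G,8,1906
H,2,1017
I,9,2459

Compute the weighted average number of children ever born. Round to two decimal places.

4.51

Weighted sum = 3×993 + 5×148 + 2×1947 + 6×1578 + 2×2446 + 2×2011 + 8×1906 + 2×1017 + 9×2459
  = 65408
Sum of weights = 993 + 148 + 1947 + 1578 + 2446 + 2011 + 1906 + 1017 + 2459 = 14505
Weighted mean = 65408 / 14505 = 4.5093416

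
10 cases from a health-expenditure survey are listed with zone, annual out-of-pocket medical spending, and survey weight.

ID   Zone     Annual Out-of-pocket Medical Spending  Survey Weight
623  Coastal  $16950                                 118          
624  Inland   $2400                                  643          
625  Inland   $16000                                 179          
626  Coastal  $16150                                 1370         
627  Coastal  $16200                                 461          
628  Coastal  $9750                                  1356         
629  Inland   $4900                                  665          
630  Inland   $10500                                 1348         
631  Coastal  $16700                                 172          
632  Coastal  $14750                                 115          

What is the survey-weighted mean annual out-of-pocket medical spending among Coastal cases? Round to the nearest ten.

13750

Coastal rows: 623, 626, 627, 628, 631, 632
Weighted sum = 16950×118 + 16150×1370 + 16200×461 + 9750×1356 + 16700×172 + 14750×115
  = 2000100 + 22125500 + 7468200 + 13221000 + 2872400 + 1696250 = 49383450
Sum of weights = 118 + 1370 + 461 + 1356 + 172 + 115 = 3592
Weighted mean = 49383450 / 3592 = 13748.177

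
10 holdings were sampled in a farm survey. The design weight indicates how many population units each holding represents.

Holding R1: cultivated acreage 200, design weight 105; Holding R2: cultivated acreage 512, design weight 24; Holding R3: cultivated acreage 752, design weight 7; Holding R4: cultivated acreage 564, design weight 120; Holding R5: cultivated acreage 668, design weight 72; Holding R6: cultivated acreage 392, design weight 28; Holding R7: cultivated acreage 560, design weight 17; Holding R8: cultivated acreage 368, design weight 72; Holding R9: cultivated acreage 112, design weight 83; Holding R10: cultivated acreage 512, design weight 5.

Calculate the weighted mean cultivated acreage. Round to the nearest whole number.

400

Weighted sum = 200×105 + 512×24 + 752×7 + 564×120 + 668×72 + 392×28 + 560×17 + 368×72 + 112×83 + 512×5
  = 213176
Sum of weights = 105 + 24 + 7 + 120 + 72 + 28 + 17 + 72 + 83 + 5 = 533
Weighted mean = 213176 / 533 = 399.95497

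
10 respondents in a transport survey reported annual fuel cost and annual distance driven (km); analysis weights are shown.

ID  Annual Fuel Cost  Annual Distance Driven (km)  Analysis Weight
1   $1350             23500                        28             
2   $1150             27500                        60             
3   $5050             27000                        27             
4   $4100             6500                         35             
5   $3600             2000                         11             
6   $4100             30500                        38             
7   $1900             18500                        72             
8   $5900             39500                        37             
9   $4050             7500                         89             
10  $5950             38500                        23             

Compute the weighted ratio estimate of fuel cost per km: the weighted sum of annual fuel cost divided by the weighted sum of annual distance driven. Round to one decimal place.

0.2

Σ wᵢ·y = 1350×28 + 1150×60 + 5050×27 + 4100×35 + 3600×11 + 4100×38 + 1900×72 + 5900×37 + 4050×89 + 5950×23
  = 37800 + 69000 + 136350 + 143500 + 39600 + 155800 + 136800 + 218300 + 360450 + 136850 = 1434450
Σ wᵢ·x = 23500×28 + 27500×60 + 27000×27 + 6500×35 + 2000×11 + 30500×38 + 18500×72 + 39500×37 + 7500×89 + 38500×23
  = 658000 + 1650000 + 729000 + 227500 + 22000 + 1159000 + 1332000 + 1461500 + 667500 + 885500 = 8792000
Ratio = 1434450 / 8792000 = 0.163154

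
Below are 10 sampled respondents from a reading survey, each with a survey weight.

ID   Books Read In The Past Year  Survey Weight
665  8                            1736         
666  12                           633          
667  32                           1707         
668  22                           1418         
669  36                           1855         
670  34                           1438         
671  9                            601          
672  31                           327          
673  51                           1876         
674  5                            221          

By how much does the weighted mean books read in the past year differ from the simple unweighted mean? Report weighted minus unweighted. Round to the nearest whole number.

Unweighted sum = 8 + 12 + 32 + 22 + 36 + 34 + 9 + 31 + 51 + 5 = 240
Unweighted mean = 240 / 10 = 24
Weighted sum = 335303
Sum of weights = 1736 + 633 + 1707 + 1418 + 1855 + 1438 + 601 + 327 + 1876 + 221 = 11812
Weighted mean = 335303 / 11812 = 28.386641
Difference (weighted minus unweighted) = 4.3866407

4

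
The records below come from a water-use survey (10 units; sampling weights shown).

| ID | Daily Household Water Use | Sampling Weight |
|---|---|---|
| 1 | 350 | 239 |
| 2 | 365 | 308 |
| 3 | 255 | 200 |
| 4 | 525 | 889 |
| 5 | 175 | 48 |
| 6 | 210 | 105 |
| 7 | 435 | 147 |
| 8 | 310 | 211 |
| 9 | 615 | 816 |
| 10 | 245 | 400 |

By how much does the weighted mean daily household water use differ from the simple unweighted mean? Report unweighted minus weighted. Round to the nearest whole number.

Unweighted sum = 350 + 365 + 255 + 525 + 175 + 210 + 435 + 310 + 615 + 245 = 3485
Unweighted mean = 3485 / 10 = 348.5
Weighted sum = 350×239 + 365×308 + 255×200 + 525×889 + 175×48 + 210×105 + 435×147 + 310×211 + 615×816 + 245×400
  = 1473440
Sum of weights = 239 + 308 + 200 + 889 + 48 + 105 + 147 + 211 + 816 + 400 = 3363
Weighted mean = 1473440 / 3363 = 438.13262
Difference (unweighted minus weighted) = -89.63262

-90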